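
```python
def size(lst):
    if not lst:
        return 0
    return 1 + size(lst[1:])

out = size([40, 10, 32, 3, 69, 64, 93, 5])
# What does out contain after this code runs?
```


size([40, 10, 32, 3, 69, 64, 93, 5])
= 1 + size([10, 32, 3, 69, 64, 93, 5])
= 1 + 1 + size([32, 3, 69, 64, 93, 5])
= 1 + 1 + 1 + size([3, 69, 64, 93, 5])
= 1 + 1 + 1 + 1 + size([69, 64, 93, 5])
= 1 + 1 + 1 + 1 + 1 + size([64, 93, 5])
= 1 + 1 + 1 + 1 + 1 + 1 + size([93, 5])
= 1 + 1 + 1 + 1 + 1 + 1 + 1 + size([5])
= 1 + 1 + 1 + 1 + 1 + 1 + 1 + 1 + size([])
= 1 + 1 + 1 + 1 + 1 + 1 + 1 + 1 + 0
= 8


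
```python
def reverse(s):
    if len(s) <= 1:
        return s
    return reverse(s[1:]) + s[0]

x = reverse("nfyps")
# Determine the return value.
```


reverse("nfyps")
= reverse("fyps") + "n"
= reverse("yps") + "f" + "n"
= reverse("ps") + "y" + "f" + "n"
= reverse("s") + "p" + "y" + "f" + "n"
= "s" + "p" + "y" + "f" + "n"
= "spyfn"


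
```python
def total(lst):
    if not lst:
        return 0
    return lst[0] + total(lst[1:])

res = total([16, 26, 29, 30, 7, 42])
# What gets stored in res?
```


total([16, 26, 29, 30, 7, 42])
= 16 + total([26, 29, 30, 7, 42])
= 16 + 26 + total([29, 30, 7, 42])
= 16 + 26 + 29 + total([30, 7, 42])
= 16 + 26 + 29 + 30 + total([7, 42])
= 16 + 26 + 29 + 30 + 7 + total([42])
= 16 + 26 + 29 + 30 + 7 + 42 + total([])
= 16 + 26 + 29 + 30 + 7 + 42 + 0
= 150


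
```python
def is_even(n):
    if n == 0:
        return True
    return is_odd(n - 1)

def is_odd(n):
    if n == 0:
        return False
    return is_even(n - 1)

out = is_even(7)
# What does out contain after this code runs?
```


is_even(7)
= is_odd(6)
= is_even(5)
= is_odd(4)
= is_even(3)
= is_odd(2)
= is_even(1)
= is_odd(0)
n == 0: return False
= False


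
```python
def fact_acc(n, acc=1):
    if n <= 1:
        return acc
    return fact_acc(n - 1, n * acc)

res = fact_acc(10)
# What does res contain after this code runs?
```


fact_acc(10, 1)
= fact_acc(9, 10 * 1) = fact_acc(9, 10)
= fact_acc(8, 9 * 10) = fact_acc(8, 90)
= fact_acc(7, 8 * 90) = fact_acc(7, 720)
= fact_acc(6, 7 * 720) = fact_acc(6, 5040)
= fact_acc(5, 6 * 5040) = fact_acc(5, 30240)
= fact_acc(4, 5 * 30240) = fact_acc(4, 151200)
= fact_acc(3, 4 * 151200) = fact_acc(3, 604800)
= fact_acc(2, 3 * 604800) = fact_acc(2, 1814400)
= fact_acc(1, 2 * 1814400) = fact_acc(1, 3628800)
n <= 1, return acc = 3628800


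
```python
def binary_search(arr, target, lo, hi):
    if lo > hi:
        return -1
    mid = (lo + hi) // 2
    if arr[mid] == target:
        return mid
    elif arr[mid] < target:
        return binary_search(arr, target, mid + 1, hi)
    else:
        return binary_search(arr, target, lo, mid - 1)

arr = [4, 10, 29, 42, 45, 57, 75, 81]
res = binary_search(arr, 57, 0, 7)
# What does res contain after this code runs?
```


binary_search(arr, 57, 0, 7)
lo=0, hi=7, mid=3, arr[mid]=42
42 < 57, search right half
lo=4, hi=7, mid=5, arr[mid]=57
arr[5] == 57, found at index 5
= 5


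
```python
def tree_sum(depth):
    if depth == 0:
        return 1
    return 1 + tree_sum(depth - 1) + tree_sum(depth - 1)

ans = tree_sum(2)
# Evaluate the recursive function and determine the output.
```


tree_sum(2)
= 1 + tree_sum(1) + tree_sum(1)
= 1 + 2 * tree_sum(1)
tree_sum(k) = 2^(k+1) - 1
tree_sum(0) = 1
tree_sum(1) = 3
tree_sum(2) = 7
tree_sum(2) = 2^3 - 1 = 7


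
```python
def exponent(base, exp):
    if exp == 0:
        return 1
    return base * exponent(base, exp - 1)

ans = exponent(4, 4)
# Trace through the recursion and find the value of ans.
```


exponent(4, 4)
= 4 * exponent(4, 3)
= 4 * 4 * exponent(4, 2)
= 4 * 4 * 4 * exponent(4, 1)
= 4 * 4 * 4 * 4 * exponent(4, 0)
= 4 * 4 * 4 * 4 * 1
= 256


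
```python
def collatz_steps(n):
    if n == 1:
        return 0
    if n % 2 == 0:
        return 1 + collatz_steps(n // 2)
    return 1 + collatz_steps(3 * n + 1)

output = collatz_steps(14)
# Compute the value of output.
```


collatz_steps(14)
14 is even -> collatz_steps(7)
7 is odd -> 3*7+1 = 22 -> collatz_steps(22)
22 is even -> collatz_steps(11)
11 is odd -> 3*11+1 = 34 -> collatz_steps(34)
34 is even -> collatz_steps(17)
17 is odd -> 3*17+1 = 52 -> collatz_steps(52)
52 is even -> collatz_steps(26)
26 is even -> collatz_steps(13)
13 is odd -> 3*13+1 = 40 -> collatz_steps(40)
40 is even -> collatz_steps(20)
20 is even -> collatz_steps(10)
10 is even -> collatz_steps(5)
5 is odd -> 3*5+1 = 16 -> collatz_steps(16)
16 is even -> collatz_steps(8)
8 is even -> collatz_steps(4)
4 is even -> collatz_steps(2)
2 is even -> collatz_steps(1)
Reached 1 after 17 steps
= 17


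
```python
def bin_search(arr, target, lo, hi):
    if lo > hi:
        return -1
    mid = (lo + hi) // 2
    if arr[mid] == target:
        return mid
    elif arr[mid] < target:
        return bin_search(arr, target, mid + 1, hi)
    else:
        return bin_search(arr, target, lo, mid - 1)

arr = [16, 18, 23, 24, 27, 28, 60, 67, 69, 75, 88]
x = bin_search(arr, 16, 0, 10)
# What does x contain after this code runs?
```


bin_search(arr, 16, 0, 10)
lo=0, hi=10, mid=5, arr[mid]=28
28 > 16, search left half
lo=0, hi=4, mid=2, arr[mid]=23
23 > 16, search left half
lo=0, hi=1, mid=0, arr[mid]=16
arr[0] == 16, found at index 0
= 0


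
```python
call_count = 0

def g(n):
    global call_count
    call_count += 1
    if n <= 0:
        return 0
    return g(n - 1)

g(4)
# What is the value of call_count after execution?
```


g(4) calls g(3) calls ... calls g(0)
Total calls: 4 + 1 (for base case) = 5


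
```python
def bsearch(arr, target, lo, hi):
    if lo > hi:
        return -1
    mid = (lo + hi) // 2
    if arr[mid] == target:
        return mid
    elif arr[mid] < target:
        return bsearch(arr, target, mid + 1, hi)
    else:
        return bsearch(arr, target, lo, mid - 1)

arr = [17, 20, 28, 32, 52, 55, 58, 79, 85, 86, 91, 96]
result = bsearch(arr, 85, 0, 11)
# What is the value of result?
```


bsearch(arr, 85, 0, 11)
lo=0, hi=11, mid=5, arr[mid]=55
55 < 85, search right half
lo=6, hi=11, mid=8, arr[mid]=85
arr[8] == 85, found at index 8
= 8


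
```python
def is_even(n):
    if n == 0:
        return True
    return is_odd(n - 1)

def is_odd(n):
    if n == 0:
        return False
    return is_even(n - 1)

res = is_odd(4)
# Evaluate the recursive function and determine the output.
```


is_odd(4)
= is_even(3)
= is_odd(2)
= is_even(1)
= is_odd(0)
n == 0: return False
= False


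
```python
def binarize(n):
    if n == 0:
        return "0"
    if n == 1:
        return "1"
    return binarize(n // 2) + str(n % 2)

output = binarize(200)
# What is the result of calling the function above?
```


binarize(200)
= binarize(100) + "0"
= binarize(50) + "0" + "0"
= binarize(25) + "0" + "0" + "0"
= binarize(12) + "1" + "0" + "0" + "0"
= binarize(6) + "0" + "1" + "0" + "0" + "0"
= binarize(3) + "0" + "0" + "1" + "0" + "0" + "0"
= binarize(1) + "1" + "0" + "0" + "1" + "0" + "0" + "0"
= "1" + "1" + "0" + "0" + "1" + "0" + "0" + "0"
= "11001000"


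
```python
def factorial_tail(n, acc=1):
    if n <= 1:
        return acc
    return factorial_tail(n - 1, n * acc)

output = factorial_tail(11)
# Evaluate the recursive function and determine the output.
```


factorial_tail(11, 1)
= factorial_tail(10, 11 * 1) = factorial_tail(10, 11)
= factorial_tail(9, 10 * 11) = factorial_tail(9, 110)
= factorial_tail(8, 9 * 110) = factorial_tail(8, 990)
= factorial_tail(7, 8 * 990) = factorial_tail(7, 7920)
= factorial_tail(6, 7 * 7920) = factorial_tail(6, 55440)
= factorial_tail(5, 6 * 55440) = factorial_tail(5, 332640)
= factorial_tail(4, 5 * 332640) = factorial_tail(4, 1663200)
= factorial_tail(3, 4 * 1663200) = factorial_tail(3, 6652800)
= factorial_tail(2, 3 * 6652800) = factorial_tail(2, 19958400)
= factorial_tail(1, 2 * 19958400) = factorial_tail(1, 39916800)
n <= 1, return acc = 39916800


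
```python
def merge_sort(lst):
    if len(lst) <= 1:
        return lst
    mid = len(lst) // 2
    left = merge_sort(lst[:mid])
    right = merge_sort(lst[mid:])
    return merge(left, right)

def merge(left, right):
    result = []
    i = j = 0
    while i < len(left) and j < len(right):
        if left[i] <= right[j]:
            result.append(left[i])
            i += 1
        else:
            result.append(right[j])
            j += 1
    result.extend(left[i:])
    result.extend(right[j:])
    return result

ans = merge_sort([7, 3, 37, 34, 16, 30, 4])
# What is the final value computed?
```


merge_sort([7, 3, 37, 34, 16, 30, 4])
Split into [7, 3, 37] and [34, 16, 30, 4]
Left sorted: [3, 7, 37]
Right sorted: [4, 16, 30, 34]
Merge [3, 7, 37] and [4, 16, 30, 34]
= [3, 4, 7, 16, 30, 34, 37]


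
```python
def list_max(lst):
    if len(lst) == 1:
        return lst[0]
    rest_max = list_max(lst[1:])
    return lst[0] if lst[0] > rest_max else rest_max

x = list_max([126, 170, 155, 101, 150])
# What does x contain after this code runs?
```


list_max([126, 170, 155, 101, 150])
= compare 126 with list_max([170, 155, 101, 150])
= compare 170 with list_max([155, 101, 150])
= compare 155 with list_max([101, 150])
= compare 101 with list_max([150])
Base: list_max([150]) = 150
compare 101 with 150: max = 150
compare 155 with 150: max = 155
compare 170 with 155: max = 170
compare 126 with 170: max = 170
= 170


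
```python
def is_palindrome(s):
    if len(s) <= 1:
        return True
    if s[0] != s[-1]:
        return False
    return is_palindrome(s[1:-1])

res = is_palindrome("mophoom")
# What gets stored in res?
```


is_palindrome("mophoom")
"mophoom": s[0]='m' == s[-1]='m' -> is_palindrome("ophoo")
"ophoo": s[0]='o' == s[-1]='o' -> is_palindrome("pho")
"pho": s[0]='p' != s[-1]='o' -> False
= False


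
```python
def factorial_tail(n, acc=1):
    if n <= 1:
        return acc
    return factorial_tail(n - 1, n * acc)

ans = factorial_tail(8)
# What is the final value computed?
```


factorial_tail(8, 1)
= factorial_tail(7, 8 * 1) = factorial_tail(7, 8)
= factorial_tail(6, 7 * 8) = factorial_tail(6, 56)
= factorial_tail(5, 6 * 56) = factorial_tail(5, 336)
= factorial_tail(4, 5 * 336) = factorial_tail(4, 1680)
= factorial_tail(3, 4 * 1680) = factorial_tail(3, 6720)
= factorial_tail(2, 3 * 6720) = factorial_tail(2, 20160)
= factorial_tail(1, 2 * 20160) = factorial_tail(1, 40320)
n <= 1, return acc = 40320


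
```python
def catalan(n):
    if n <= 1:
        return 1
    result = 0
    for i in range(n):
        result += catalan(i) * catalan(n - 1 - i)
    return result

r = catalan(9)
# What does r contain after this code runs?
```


catalan(9)
= sum of catalan(i) * catalan(9-1-i) for i in 0..8
First compute sub-values bottom-up:
  catalan(0) = 1, catalan(1) = 1
  catalan(2) = 1*1 + 1*1 = 2
  catalan(3) = 1*2 + 1*1 + 2*1 = 5
  catalan(4) = 1*5 + 1*2 + 2*1 + 5*1 = 14
  catalan(5) = 1*14 + 1*5 + 2*2 + 5*1 + 14*1 = 42
  catalan(6) = 1*42 + 1*14 + 2*5 + 5*2 + 14*1 + 42*1 = 132
  catalan(7) = 1*132 + 1*42 + 2*14 + 5*5 + 14*2 + 42*1 + 132*1 = 429
  catalan(8) = 1*429 + 1*132 + 2*42 + 5*14 + 14*5 + 42*2 + 132*1 + 429*1 = 1430
Now catalan(9):
  catalan(0)*catalan(8) = 1*1430 = 1430
  catalan(1)*catalan(7) = 1*429 = 429
  catalan(2)*catalan(6) = 2*132 = 264
  catalan(3)*catalan(5) = 5*42 = 210
  catalan(4)*catalan(4) = 14*14 = 196
  catalan(5)*catalan(3) = 42*5 = 210
  catalan(6)*catalan(2) = 132*2 = 264
  catalan(7)*catalan(1) = 429*1 = 429
  catalan(8)*catalan(0) = 1430*1 = 1430
= 1430 + 429 + 264 + 210 + 196 + 210 + 264 + 429 + 1430
= 4862


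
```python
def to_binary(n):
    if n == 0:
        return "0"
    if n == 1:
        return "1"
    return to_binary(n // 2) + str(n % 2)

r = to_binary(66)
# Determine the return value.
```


to_binary(66)
= to_binary(33) + "0"
= to_binary(16) + "1" + "0"
= to_binary(8) + "0" + "1" + "0"
= to_binary(4) + "0" + "0" + "1" + "0"
= to_binary(2) + "0" + "0" + "0" + "1" + "0"
= to_binary(1) + "0" + "0" + "0" + "0" + "1" + "0"
= "1" + "0" + "0" + "0" + "0" + "1" + "0"
= "1000010"


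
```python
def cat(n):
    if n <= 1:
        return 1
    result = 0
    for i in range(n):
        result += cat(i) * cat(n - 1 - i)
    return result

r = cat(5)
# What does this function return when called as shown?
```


cat(5)
= sum of cat(i) * cat(5-1-i) for i in 0..4
First compute sub-values bottom-up:
  cat(0) = 1, cat(1) = 1
  cat(2) = 1*1 + 1*1 = 2
  cat(3) = 1*2 + 1*1 + 2*1 = 5
  cat(4) = 1*5 + 1*2 + 2*1 + 5*1 = 14
Now cat(5):
  cat(0)*cat(4) = 1*14 = 14
  cat(1)*cat(3) = 1*5 = 5
  cat(2)*cat(2) = 2*2 = 4
  cat(3)*cat(1) = 5*1 = 5
  cat(4)*cat(0) = 14*1 = 14
= 14 + 5 + 4 + 5 + 14
= 42


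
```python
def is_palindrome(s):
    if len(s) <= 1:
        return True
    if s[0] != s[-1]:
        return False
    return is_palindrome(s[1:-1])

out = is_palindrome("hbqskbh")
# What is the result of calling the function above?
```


is_palindrome("hbqskbh")
"hbqskbh": s[0]='h' == s[-1]='h' -> is_palindrome("bqskb")
"bqskb": s[0]='b' == s[-1]='b' -> is_palindrome("qsk")
"qsk": s[0]='q' != s[-1]='k' -> False
= False


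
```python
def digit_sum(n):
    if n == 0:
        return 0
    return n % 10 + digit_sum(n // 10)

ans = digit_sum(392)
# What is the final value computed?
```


digit_sum(392)
= 2 + digit_sum(39)
= 2 + 9 + digit_sum(3)
= 2 + 9 + 3 + digit_sum(0)
= 2 + 9 + 3 + 0
= 14


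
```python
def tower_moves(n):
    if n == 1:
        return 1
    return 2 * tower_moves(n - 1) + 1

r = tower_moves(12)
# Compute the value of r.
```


tower_moves(12)
= 2 * tower_moves(11) + 1
= 2 * (2 * tower_moves(10) + 1) + 1
= 2 * (2 * (2 * tower_moves(9) + 1) + 1) + 1
= 2 * (2 * (2 * (2 * tower_moves(8) + 1) + 1) + 1) + 1
= 2 * (2 * (2 * (2 * (2 * tower_moves(7) + 1) + 1) + 1) + 1) + 1
= 2 * (2 * (2 * (2 * (2 * (2 * tower_moves(6) + 1) + 1) + 1) + 1) + 1) + 1
= 2 * (2 * (2 * (2 * (2 * (2 * (2 * tower_moves(5) + 1) + 1) + 1) + 1) + 1) + 1) + 1
= 2 * (2 * (2 * (2 * (2 * (2 * (2 * (2 * tower_moves(4) + 1) + 1) + 1) + 1) + 1) + 1) + 1) + 1
= 2 * (2 * (2 * (2 * (2 * (2 * (2 * (2 * (2 * tower_moves(3) + 1) + 1) + 1) + 1) + 1) + 1) + 1) + 1) + 1
= 2 * (2 * (2 * (2 * (2 * (2 * (2 * (2 * (2 * (2 * tower_moves(2) + 1) + 1) + 1) + 1) + 1) + 1) + 1) + 1) + 1) + 1
= 2 * (2 * (2 * (2 * (2 * (2 * (2 * (2 * (2 * (2 * (2 * tower_moves(1) + 1) + 1) + 1) + 1) + 1) + 1) + 1) + 1) + 1) + 1) + 1
Now compute bottom-up:
tower_moves(1) = 1
tower_moves(2) = 2 * 1 + 1 = 3
tower_moves(3) = 2 * 3 + 1 = 7
tower_moves(4) = 2 * 7 + 1 = 15
tower_moves(5) = 2 * 15 + 1 = 31
tower_moves(6) = 2 * 31 + 1 = 63
tower_moves(7) = 2 * 63 + 1 = 127
tower_moves(8) = 2 * 127 + 1 = 255
tower_moves(9) = 2 * 255 + 1 = 511
tower_moves(10) = 2 * 511 + 1 = 1023
tower_moves(11) = 2 * 1023 + 1 = 2047
tower_moves(12) = 2 * 2047 + 1 = 4095
= 4095


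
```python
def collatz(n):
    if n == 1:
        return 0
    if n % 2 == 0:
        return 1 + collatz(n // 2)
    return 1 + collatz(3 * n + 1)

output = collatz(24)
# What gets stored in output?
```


collatz(24)
24 is even -> collatz(12)
12 is even -> collatz(6)
6 is even -> collatz(3)
3 is odd -> 3*3+1 = 10 -> collatz(10)
10 is even -> collatz(5)
5 is odd -> 3*5+1 = 16 -> collatz(16)
16 is even -> collatz(8)
8 is even -> collatz(4)
4 is even -> collatz(2)
2 is even -> collatz(1)
Reached 1 after 10 steps
= 10


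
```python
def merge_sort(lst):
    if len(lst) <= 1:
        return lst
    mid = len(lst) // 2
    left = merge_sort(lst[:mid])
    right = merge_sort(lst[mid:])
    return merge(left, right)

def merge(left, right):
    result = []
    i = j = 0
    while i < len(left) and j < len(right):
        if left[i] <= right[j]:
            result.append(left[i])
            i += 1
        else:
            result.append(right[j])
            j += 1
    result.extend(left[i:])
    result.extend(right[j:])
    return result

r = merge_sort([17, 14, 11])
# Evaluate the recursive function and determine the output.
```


merge_sort([17, 14, 11])
Split into [17] and [14, 11]
Left sorted: [17]
Right sorted: [11, 14]
Merge [17] and [11, 14]
= [11, 14, 17]


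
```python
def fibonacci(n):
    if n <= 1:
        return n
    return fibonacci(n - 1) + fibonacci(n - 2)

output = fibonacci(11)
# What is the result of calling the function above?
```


fibonacci(11)
= fibonacci(10) + fibonacci(9)
= (fibonacci(9) + fibonacci(8)) + fibonacci(9)
Computing bottom-up: fibonacci(0)=0, fibonacci(1)=1, fibonacci(2)=1, fibonacci(3)=2, fibonacci(4)=3, fibonacci(5)=5, fibonacci(6)=8, fibonacci(7)=13, fibonacci(8)=21, fibonacci(9)=34, fibonacci(10)=55, fibonacci(11)=89
= 89


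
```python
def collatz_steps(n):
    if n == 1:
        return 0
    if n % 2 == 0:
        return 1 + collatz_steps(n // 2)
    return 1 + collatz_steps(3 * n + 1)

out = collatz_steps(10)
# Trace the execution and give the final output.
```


collatz_steps(10)
10 is even -> collatz_steps(5)
5 is odd -> 3*5+1 = 16 -> collatz_steps(16)
16 is even -> collatz_steps(8)
8 is even -> collatz_steps(4)
4 is even -> collatz_steps(2)
2 is even -> collatz_steps(1)
Reached 1 after 6 steps
= 6


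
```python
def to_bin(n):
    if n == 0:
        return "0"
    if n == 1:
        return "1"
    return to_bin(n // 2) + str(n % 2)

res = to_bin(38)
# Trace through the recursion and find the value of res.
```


to_bin(38)
= to_bin(19) + "0"
= to_bin(9) + "1" + "0"
= to_bin(4) + "1" + "1" + "0"
= to_bin(2) + "0" + "1" + "1" + "0"
= to_bin(1) + "0" + "0" + "1" + "1" + "0"
= "1" + "0" + "0" + "1" + "1" + "0"
= "100110"


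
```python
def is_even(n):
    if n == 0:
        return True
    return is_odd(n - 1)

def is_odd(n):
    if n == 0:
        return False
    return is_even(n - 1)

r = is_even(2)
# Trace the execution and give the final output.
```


is_even(2)
= is_odd(1)
= is_even(0)
n == 0: return True
= True


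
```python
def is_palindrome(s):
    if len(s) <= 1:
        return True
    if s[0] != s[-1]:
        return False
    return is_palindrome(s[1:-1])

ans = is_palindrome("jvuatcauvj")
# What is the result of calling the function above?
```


is_palindrome("jvuatcauvj")
"jvuatcauvj": s[0]='j' == s[-1]='j' -> is_palindrome("vuatcauv")
"vuatcauv": s[0]='v' == s[-1]='v' -> is_palindrome("uatcau")
"uatcau": s[0]='u' == s[-1]='u' -> is_palindrome("atca")
"atca": s[0]='a' == s[-1]='a' -> is_palindrome("tc")
"tc": s[0]='t' != s[-1]='c' -> False
= False


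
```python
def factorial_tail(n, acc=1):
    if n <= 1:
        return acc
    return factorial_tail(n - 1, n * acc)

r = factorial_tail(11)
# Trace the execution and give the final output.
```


factorial_tail(11, 1)
= factorial_tail(10, 11 * 1) = factorial_tail(10, 11)
= factorial_tail(9, 10 * 11) = factorial_tail(9, 110)
= factorial_tail(8, 9 * 110) = factorial_tail(8, 990)
= factorial_tail(7, 8 * 990) = factorial_tail(7, 7920)
= factorial_tail(6, 7 * 7920) = factorial_tail(6, 55440)
= factorial_tail(5, 6 * 55440) = factorial_tail(5, 332640)
= factorial_tail(4, 5 * 332640) = factorial_tail(4, 1663200)
= factorial_tail(3, 4 * 1663200) = factorial_tail(3, 6652800)
= factorial_tail(2, 3 * 6652800) = factorial_tail(2, 19958400)
= factorial_tail(1, 2 * 19958400) = factorial_tail(1, 39916800)
n <= 1, return acc = 39916800


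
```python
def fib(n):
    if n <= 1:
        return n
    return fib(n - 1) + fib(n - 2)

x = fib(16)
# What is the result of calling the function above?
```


fib(16)
= fib(15) + fib(14)
= (fib(14) + fib(13)) + fib(14)
Computing bottom-up: fib(0)=0, fib(1)=1, fib(2)=1, fib(3)=2, fib(4)=3, fib(5)=5, fib(6)=8, fib(7)=13, fib(8)=21, fib(9)=34, fib(10)=55, fib(11)=89, fib(12)=144, fib(13)=233, fib(14)=377, fib(15)=610, fib(16)=987
= 987


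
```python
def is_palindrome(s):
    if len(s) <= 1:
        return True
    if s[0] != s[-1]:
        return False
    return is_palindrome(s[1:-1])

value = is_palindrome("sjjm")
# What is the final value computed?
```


is_palindrome("sjjm")
"sjjm": s[0]='s' != s[-1]='m' -> False
= False


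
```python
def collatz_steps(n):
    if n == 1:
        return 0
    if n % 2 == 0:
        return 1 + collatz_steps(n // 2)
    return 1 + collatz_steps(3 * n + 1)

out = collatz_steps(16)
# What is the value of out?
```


collatz_steps(16)
16 is even -> collatz_steps(8)
8 is even -> collatz_steps(4)
4 is even -> collatz_steps(2)
2 is even -> collatz_steps(1)
Reached 1 after 4 steps
= 4


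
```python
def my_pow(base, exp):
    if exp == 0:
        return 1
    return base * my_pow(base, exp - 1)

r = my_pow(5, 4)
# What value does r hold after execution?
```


my_pow(5, 4)
= 5 * my_pow(5, 3)
= 5 * 5 * my_pow(5, 2)
= 5 * 5 * 5 * my_pow(5, 1)
= 5 * 5 * 5 * 5 * my_pow(5, 0)
= 5 * 5 * 5 * 5 * 1
= 625


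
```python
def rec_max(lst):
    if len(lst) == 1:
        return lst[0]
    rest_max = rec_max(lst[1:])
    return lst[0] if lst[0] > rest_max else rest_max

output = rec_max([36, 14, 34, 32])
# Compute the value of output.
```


rec_max([36, 14, 34, 32])
= compare 36 with rec_max([14, 34, 32])
= compare 14 with rec_max([34, 32])
= compare 34 with rec_max([32])
Base: rec_max([32]) = 32
compare 34 with 32: max = 34
compare 14 with 34: max = 34
compare 36 with 34: max = 36
= 36


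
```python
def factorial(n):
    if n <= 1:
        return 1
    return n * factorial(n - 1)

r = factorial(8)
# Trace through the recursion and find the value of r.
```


factorial(8)
= 8 * factorial(7)
= 8 * 7 * factorial(6)
= 8 * 7 * 6 * factorial(5)
= 8 * 7 * 6 * 5 * factorial(4)
= 8 * 7 * 6 * 5 * 4 * factorial(3)
= 8 * 7 * 6 * 5 * 4 * 3 * factorial(2)
= 8 * 7 * 6 * 5 * 4 * 3 * 2 * factorial(1)
= 8 * 7 * 6 * 5 * 4 * 3 * 2 * 1
= 40320


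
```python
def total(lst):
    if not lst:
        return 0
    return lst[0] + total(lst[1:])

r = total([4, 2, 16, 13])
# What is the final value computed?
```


total([4, 2, 16, 13])
= 4 + total([2, 16, 13])
= 4 + 2 + total([16, 13])
= 4 + 2 + 16 + total([13])
= 4 + 2 + 16 + 13 + total([])
= 4 + 2 + 16 + 13 + 0
= 35


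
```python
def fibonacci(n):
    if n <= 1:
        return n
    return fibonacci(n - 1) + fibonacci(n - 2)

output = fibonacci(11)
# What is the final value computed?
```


fibonacci(11)
= fibonacci(10) + fibonacci(9)
= (fibonacci(9) + fibonacci(8)) + fibonacci(9)
Computing bottom-up: fibonacci(0)=0, fibonacci(1)=1, fibonacci(2)=1, fibonacci(3)=2, fibonacci(4)=3, fibonacci(5)=5, fibonacci(6)=8, fibonacci(7)=13, fibonacci(8)=21, fibonacci(9)=34, fibonacci(10)=55, fibonacci(11)=89
= 89


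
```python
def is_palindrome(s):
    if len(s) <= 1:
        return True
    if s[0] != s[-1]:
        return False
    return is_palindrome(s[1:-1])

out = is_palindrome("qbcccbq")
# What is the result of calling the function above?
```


is_palindrome("qbcccbq")
"qbcccbq": s[0]='q' == s[-1]='q' -> is_palindrome("bcccb")
"bcccb": s[0]='b' == s[-1]='b' -> is_palindrome("ccc")
"ccc": s[0]='c' == s[-1]='c' -> is_palindrome("c")
"c": len <= 1 -> True
= True


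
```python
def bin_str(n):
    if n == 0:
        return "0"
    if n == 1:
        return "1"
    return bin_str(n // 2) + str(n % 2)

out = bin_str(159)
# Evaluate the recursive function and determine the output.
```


bin_str(159)
= bin_str(79) + "1"
= bin_str(39) + "1" + "1"
= bin_str(19) + "1" + "1" + "1"
= bin_str(9) + "1" + "1" + "1" + "1"
= bin_str(4) + "1" + "1" + "1" + "1" + "1"
= bin_str(2) + "0" + "1" + "1" + "1" + "1" + "1"
= bin_str(1) + "0" + "0" + "1" + "1" + "1" + "1" + "1"
= "1" + "0" + "0" + "1" + "1" + "1" + "1" + "1"
= "10011111"


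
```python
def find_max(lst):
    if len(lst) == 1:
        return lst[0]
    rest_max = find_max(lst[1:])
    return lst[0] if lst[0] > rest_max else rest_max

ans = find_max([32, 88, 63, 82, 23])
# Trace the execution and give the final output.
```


find_max([32, 88, 63, 82, 23])
= compare 32 with find_max([88, 63, 82, 23])
= compare 88 with find_max([63, 82, 23])
= compare 63 with find_max([82, 23])
= compare 82 with find_max([23])
Base: find_max([23]) = 23
compare 82 with 23: max = 82
compare 63 with 82: max = 82
compare 88 with 82: max = 88
compare 32 with 88: max = 88
= 88


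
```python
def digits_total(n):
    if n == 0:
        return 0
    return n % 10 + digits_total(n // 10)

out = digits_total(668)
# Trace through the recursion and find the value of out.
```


digits_total(668)
= 8 + digits_total(66)
= 8 + 6 + digits_total(6)
= 8 + 6 + 6 + digits_total(0)
= 8 + 6 + 6 + 0
= 20


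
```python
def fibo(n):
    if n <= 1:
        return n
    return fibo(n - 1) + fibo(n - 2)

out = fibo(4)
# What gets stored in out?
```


fibo(4)
= fibo(3) + fibo(2)
= (fibo(2) + fibo(1)) + fibo(2)
Computing bottom-up: fibo(0)=0, fibo(1)=1, fibo(2)=1, fibo(3)=2, fibo(4)=3
= 3


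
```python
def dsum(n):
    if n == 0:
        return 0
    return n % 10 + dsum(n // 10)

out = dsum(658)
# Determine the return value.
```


dsum(658)
= 8 + dsum(65)
= 8 + 5 + dsum(6)
= 8 + 5 + 6 + dsum(0)
= 8 + 5 + 6 + 0
= 19


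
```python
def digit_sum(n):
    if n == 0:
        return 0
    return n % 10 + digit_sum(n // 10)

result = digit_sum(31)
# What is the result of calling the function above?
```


digit_sum(31)
= 1 + digit_sum(3)
= 1 + 3 + digit_sum(0)
= 1 + 3 + 0
= 4


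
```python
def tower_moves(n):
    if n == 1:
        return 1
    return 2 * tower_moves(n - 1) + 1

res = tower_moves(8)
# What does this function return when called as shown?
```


tower_moves(8)
= 2 * tower_moves(7) + 1
= 2 * (2 * tower_moves(6) + 1) + 1
= 2 * (2 * (2 * tower_moves(5) + 1) + 1) + 1
= 2 * (2 * (2 * (2 * tower_moves(4) + 1) + 1) + 1) + 1
= 2 * (2 * (2 * (2 * (2 * tower_moves(3) + 1) + 1) + 1) + 1) + 1
= 2 * (2 * (2 * (2 * (2 * (2 * tower_moves(2) + 1) + 1) + 1) + 1) + 1) + 1
= 2 * (2 * (2 * (2 * (2 * (2 * (2 * tower_moves(1) + 1) + 1) + 1) + 1) + 1) + 1) + 1
Now compute bottom-up:
tower_moves(1) = 1
tower_moves(2) = 2 * 1 + 1 = 3
tower_moves(3) = 2 * 3 + 1 = 7
tower_moves(4) = 2 * 7 + 1 = 15
tower_moves(5) = 2 * 15 + 1 = 31
tower_moves(6) = 2 * 31 + 1 = 63
tower_moves(7) = 2 * 63 + 1 = 127
tower_moves(8) = 2 * 127 + 1 = 255
= 255


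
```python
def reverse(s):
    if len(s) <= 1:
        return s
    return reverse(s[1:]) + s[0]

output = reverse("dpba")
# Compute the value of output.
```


reverse("dpba")
= reverse("pba") + "d"
= reverse("ba") + "p" + "d"
= reverse("a") + "b" + "p" + "d"
= "a" + "b" + "p" + "d"
= "abpd"


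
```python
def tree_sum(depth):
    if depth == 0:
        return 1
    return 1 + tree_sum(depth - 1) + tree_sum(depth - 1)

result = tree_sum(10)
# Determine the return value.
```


tree_sum(10)
= 1 + tree_sum(9) + tree_sum(9)
= 1 + 2 * tree_sum(9)
tree_sum(k) = 2^(k+1) - 1
tree_sum(0) = 1
tree_sum(1) = 3
tree_sum(2) = 7
tree_sum(3) = 15
tree_sum(4) = 31
tree_sum(10) = 2^11 - 1 = 2047


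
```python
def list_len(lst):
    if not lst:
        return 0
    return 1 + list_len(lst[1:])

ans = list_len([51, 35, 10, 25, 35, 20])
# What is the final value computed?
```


list_len([51, 35, 10, 25, 35, 20])
= 1 + list_len([35, 10, 25, 35, 20])
= 1 + 1 + list_len([10, 25, 35, 20])
= 1 + 1 + 1 + list_len([25, 35, 20])
= 1 + 1 + 1 + 1 + list_len([35, 20])
= 1 + 1 + 1 + 1 + 1 + list_len([20])
= 1 + 1 + 1 + 1 + 1 + 1 + list_len([])
= 1 + 1 + 1 + 1 + 1 + 1 + 0
= 6


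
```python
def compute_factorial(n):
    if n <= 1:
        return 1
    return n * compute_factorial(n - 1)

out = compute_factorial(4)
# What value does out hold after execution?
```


compute_factorial(4)
= 4 * compute_factorial(3)
= 4 * 3 * compute_factorial(2)
= 4 * 3 * 2 * compute_factorial(1)
= 4 * 3 * 2 * 1
= 24


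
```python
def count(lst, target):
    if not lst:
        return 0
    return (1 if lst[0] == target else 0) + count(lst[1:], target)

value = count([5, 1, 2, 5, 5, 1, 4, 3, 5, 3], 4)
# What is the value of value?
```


count([5, 1, 2, 5, 5, 1, 4, 3, 5, 3], 4)
lst[0]=5 != 4: 0 + count([1, 2, 5, 5, 1, 4, 3, 5, 3], 4)
lst[0]=1 != 4: 0 + count([2, 5, 5, 1, 4, 3, 5, 3], 4)
lst[0]=2 != 4: 0 + count([5, 5, 1, 4, 3, 5, 3], 4)
lst[0]=5 != 4: 0 + count([5, 1, 4, 3, 5, 3], 4)
lst[0]=5 != 4: 0 + count([1, 4, 3, 5, 3], 4)
lst[0]=1 != 4: 0 + count([4, 3, 5, 3], 4)
lst[0]=4 == 4: 1 + count([3, 5, 3], 4)
lst[0]=3 != 4: 0 + count([5, 3], 4)
lst[0]=5 != 4: 0 + count([3], 4)
lst[0]=3 != 4: 0 + count([], 4)
= 1


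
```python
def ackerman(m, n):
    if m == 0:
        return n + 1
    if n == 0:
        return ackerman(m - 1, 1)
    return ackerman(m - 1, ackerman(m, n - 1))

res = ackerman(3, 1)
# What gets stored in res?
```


ackerman(3, 1)
= ackerman(2, ackerman(3, 0))
First compute ackerman(3, 0) = 5
= ackerman(2, 5)
= 13


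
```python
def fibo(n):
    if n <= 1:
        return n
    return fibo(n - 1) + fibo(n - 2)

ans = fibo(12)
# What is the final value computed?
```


fibo(12)
= fibo(11) + fibo(10)
= (fibo(10) + fibo(9)) + fibo(10)
Computing bottom-up: fibo(0)=0, fibo(1)=1, fibo(2)=1, fibo(3)=2, fibo(4)=3, fibo(5)=5, fibo(6)=8, fibo(7)=13, fibo(8)=21, fibo(9)=34, fibo(10)=55, fibo(11)=89, fibo(12)=144
= 144


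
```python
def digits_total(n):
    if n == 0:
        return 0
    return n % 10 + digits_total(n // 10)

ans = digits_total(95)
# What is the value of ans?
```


digits_total(95)
= 5 + digits_total(9)
= 5 + 9 + digits_total(0)
= 5 + 9 + 0
= 14


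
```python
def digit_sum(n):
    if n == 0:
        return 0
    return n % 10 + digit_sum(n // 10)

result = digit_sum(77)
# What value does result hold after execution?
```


digit_sum(77)
= 7 + digit_sum(7)
= 7 + 7 + digit_sum(0)
= 7 + 7 + 0
= 14


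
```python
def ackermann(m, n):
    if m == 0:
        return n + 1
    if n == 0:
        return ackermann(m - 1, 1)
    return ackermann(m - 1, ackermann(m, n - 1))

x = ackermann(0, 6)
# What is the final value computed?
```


ackermann(0, 6)
m == 0: return 6 + 1 = 7
= 7


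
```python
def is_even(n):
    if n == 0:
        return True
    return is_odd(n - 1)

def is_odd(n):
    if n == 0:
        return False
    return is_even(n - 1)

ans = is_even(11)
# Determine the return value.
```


is_even(11)
= is_odd(10)
= is_even(9)
= is_odd(8)
= is_even(7)
= is_odd(6)
= is_even(5)
= is_odd(4)
= is_even(3)
= is_odd(2)
= is_even(1)
= is_odd(0)
n == 0: return False
= False


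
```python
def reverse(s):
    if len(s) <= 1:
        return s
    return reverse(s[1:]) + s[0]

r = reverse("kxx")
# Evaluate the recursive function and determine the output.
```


reverse("kxx")
= reverse("xx") + "k"
= reverse("x") + "x" + "k"
= "x" + "x" + "k"
= "xxk"


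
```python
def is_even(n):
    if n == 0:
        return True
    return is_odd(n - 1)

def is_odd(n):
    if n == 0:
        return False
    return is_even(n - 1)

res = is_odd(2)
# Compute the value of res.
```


is_odd(2)
= is_even(1)
= is_odd(0)
n == 0: return False
= False


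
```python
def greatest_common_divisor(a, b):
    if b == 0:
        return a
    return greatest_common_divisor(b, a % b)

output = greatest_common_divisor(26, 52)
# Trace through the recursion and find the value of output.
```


greatest_common_divisor(26, 52)
= greatest_common_divisor(52, 26 % 52) = greatest_common_divisor(52, 26)
= greatest_common_divisor(26, 52 % 26) = greatest_common_divisor(26, 0)
b == 0, return a = 26


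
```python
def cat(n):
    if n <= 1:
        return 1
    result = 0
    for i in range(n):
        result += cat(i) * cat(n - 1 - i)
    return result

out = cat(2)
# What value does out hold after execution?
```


cat(2)
= sum of cat(i) * cat(2-1-i) for i in 0..1
  cat(0)*cat(1) = 1*1 = 1
  cat(1)*cat(0) = 1*1 = 1
= 1 + 1
= 2


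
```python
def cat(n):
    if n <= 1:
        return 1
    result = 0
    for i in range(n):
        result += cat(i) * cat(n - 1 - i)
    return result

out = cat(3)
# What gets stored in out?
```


cat(3)
= sum of cat(i) * cat(3-1-i) for i in 0..2
First compute sub-values bottom-up:
  cat(0) = 1, cat(1) = 1
  cat(2) = 1*1 + 1*1 = 2
Now cat(3):
  cat(0)*cat(2) = 1*2 = 2
  cat(1)*cat(1) = 1*1 = 1
  cat(2)*cat(0) = 2*1 = 2
= 2 + 1 + 2
= 5


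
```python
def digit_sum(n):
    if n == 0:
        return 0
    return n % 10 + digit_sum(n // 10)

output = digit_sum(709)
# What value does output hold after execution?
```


digit_sum(709)
= 9 + digit_sum(70)
= 9 + 0 + digit_sum(7)
= 9 + 0 + 7 + digit_sum(0)
= 9 + 0 + 7 + 0
= 16


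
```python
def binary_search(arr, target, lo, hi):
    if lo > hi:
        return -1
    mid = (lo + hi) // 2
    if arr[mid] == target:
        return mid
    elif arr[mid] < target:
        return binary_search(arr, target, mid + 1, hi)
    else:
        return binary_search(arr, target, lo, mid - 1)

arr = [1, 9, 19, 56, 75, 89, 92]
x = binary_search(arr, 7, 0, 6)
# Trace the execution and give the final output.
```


binary_search(arr, 7, 0, 6)
lo=0, hi=6, mid=3, arr[mid]=56
56 > 7, search left half
lo=0, hi=2, mid=1, arr[mid]=9
9 > 7, search left half
lo=0, hi=0, mid=0, arr[mid]=1
1 < 7, search right half
lo > hi, target not found, return -1
= -1


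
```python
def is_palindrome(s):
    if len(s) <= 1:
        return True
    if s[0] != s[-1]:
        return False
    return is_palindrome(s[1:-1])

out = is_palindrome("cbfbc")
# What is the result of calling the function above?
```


is_palindrome("cbfbc")
"cbfbc": s[0]='c' == s[-1]='c' -> is_palindrome("bfb")
"bfb": s[0]='b' == s[-1]='b' -> is_palindrome("f")
"f": len <= 1 -> True
= True


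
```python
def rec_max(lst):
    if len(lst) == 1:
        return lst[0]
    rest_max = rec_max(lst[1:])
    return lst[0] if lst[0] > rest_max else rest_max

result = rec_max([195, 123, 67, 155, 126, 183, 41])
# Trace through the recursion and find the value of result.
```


rec_max([195, 123, 67, 155, 126, 183, 41])
= compare 195 with rec_max([123, 67, 155, 126, 183, 41])
= compare 123 with rec_max([67, 155, 126, 183, 41])
= compare 67 with rec_max([155, 126, 183, 41])
= compare 155 with rec_max([126, 183, 41])
= compare 126 with rec_max([183, 41])
= compare 183 with rec_max([41])
Base: rec_max([41]) = 41
compare 183 with 41: max = 183
compare 126 with 183: max = 183
compare 155 with 183: max = 183
compare 67 with 183: max = 183
compare 123 with 183: max = 183
compare 195 with 183: max = 195
= 195


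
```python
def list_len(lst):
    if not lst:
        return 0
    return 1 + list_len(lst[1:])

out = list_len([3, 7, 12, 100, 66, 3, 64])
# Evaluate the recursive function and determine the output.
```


list_len([3, 7, 12, 100, 66, 3, 64])
= 1 + list_len([7, 12, 100, 66, 3, 64])
= 1 + 1 + list_len([12, 100, 66, 3, 64])
= 1 + 1 + 1 + list_len([100, 66, 3, 64])
= 1 + 1 + 1 + 1 + list_len([66, 3, 64])
= 1 + 1 + 1 + 1 + 1 + list_len([3, 64])
= 1 + 1 + 1 + 1 + 1 + 1 + list_len([64])
= 1 + 1 + 1 + 1 + 1 + 1 + 1 + list_len([])
= 1 + 1 + 1 + 1 + 1 + 1 + 1 + 0
= 7


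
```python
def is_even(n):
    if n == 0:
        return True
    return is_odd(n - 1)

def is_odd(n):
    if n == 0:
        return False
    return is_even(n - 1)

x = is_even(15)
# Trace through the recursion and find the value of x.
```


is_even(15)
= is_odd(14)
= is_even(13)
= is_odd(12)
= is_even(11)
= is_odd(10)
= is_even(9)
= is_odd(8)
= is_even(7)
= is_odd(6)
= is_even(5)
= is_odd(4)
= is_even(3)
= is_odd(2)
= is_even(1)
= is_odd(0)
n == 0: return False
= False


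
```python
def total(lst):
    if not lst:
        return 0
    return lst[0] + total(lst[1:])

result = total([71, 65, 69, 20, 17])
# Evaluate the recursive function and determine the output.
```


total([71, 65, 69, 20, 17])
= 71 + total([65, 69, 20, 17])
= 71 + 65 + total([69, 20, 17])
= 71 + 65 + 69 + total([20, 17])
= 71 + 65 + 69 + 20 + total([17])
= 71 + 65 + 69 + 20 + 17 + total([])
= 71 + 65 + 69 + 20 + 17 + 0
= 242


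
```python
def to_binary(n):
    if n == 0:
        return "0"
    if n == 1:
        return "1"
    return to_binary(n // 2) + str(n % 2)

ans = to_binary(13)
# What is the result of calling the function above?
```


to_binary(13)
= to_binary(6) + "1"
= to_binary(3) + "0" + "1"
= to_binary(1) + "1" + "0" + "1"
= "1" + "1" + "0" + "1"
= "1101"


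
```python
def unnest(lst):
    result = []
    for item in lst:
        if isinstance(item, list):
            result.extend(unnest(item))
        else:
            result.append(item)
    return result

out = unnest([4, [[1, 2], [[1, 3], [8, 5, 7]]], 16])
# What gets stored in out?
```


unnest([4, [[1, 2], [[1, 3], [8, 5, 7]]], 16])
Processing each element:
  4 is not a list -> append 4
  [[1, 2], [[1, 3], [8, 5, 7]]] is a list -> unnest recursively -> [1, 2, 1, 3, 8, 5, 7]
  16 is not a list -> append 16
= [4, 1, 2, 1, 3, 8, 5, 7, 16]


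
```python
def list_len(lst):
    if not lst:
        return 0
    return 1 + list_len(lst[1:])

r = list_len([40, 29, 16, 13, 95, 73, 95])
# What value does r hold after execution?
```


list_len([40, 29, 16, 13, 95, 73, 95])
= 1 + list_len([29, 16, 13, 95, 73, 95])
= 1 + 1 + list_len([16, 13, 95, 73, 95])
= 1 + 1 + 1 + list_len([13, 95, 73, 95])
= 1 + 1 + 1 + 1 + list_len([95, 73, 95])
= 1 + 1 + 1 + 1 + 1 + list_len([73, 95])
= 1 + 1 + 1 + 1 + 1 + 1 + list_len([95])
= 1 + 1 + 1 + 1 + 1 + 1 + 1 + list_len([])
= 1 + 1 + 1 + 1 + 1 + 1 + 1 + 0
= 7


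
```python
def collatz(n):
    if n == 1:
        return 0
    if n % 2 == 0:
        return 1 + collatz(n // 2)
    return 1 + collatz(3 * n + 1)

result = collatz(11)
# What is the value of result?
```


collatz(11)
11 is odd -> 3*11+1 = 34 -> collatz(34)
34 is even -> collatz(17)
17 is odd -> 3*17+1 = 52 -> collatz(52)
52 is even -> collatz(26)
26 is even -> collatz(13)
13 is odd -> 3*13+1 = 40 -> collatz(40)
40 is even -> collatz(20)
20 is even -> collatz(10)
10 is even -> collatz(5)
5 is odd -> 3*5+1 = 16 -> collatz(16)
16 is even -> collatz(8)
8 is even -> collatz(4)
4 is even -> collatz(2)
2 is even -> collatz(1)
Reached 1 after 14 steps
= 14


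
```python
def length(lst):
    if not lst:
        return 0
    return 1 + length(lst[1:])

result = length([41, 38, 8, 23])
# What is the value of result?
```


length([41, 38, 8, 23])
= 1 + length([38, 8, 23])
= 1 + 1 + length([8, 23])
= 1 + 1 + 1 + length([23])
= 1 + 1 + 1 + 1 + length([])
= 1 + 1 + 1 + 1 + 0
= 4


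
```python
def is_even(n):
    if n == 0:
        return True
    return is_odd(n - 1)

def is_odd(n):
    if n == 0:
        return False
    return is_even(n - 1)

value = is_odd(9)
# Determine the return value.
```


is_odd(9)
= is_even(8)
= is_odd(7)
= is_even(6)
= is_odd(5)
= is_even(4)
= is_odd(3)
= is_even(2)
= is_odd(1)
= is_even(0)
n == 0: return True
= True


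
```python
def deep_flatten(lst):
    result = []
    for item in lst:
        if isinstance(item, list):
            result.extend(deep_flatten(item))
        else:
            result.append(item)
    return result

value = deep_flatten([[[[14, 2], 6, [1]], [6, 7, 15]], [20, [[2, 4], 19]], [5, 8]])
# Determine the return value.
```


deep_flatten([[[[14, 2], 6, [1]], [6, 7, 15]], [20, [[2, 4], 19]], [5, 8]])
Processing each element:
  [[[14, 2], 6, [1]], [6, 7, 15]] is a list -> deep_flatten recursively -> [14, 2, 6, 1, 6, 7, 15]
  [20, [[2, 4], 19]] is a list -> deep_flatten recursively -> [20, 2, 4, 19]
  [5, 8] is a list -> deep_flatten recursively -> [5, 8]
= [14, 2, 6, 1, 6, 7, 15, 20, 2, 4, 19, 5, 8]


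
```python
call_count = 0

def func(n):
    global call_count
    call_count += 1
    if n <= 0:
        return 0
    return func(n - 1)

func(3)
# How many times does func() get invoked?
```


func(3) calls func(2) calls ... calls func(0)
Total calls: 3 + 1 (for base case) = 4


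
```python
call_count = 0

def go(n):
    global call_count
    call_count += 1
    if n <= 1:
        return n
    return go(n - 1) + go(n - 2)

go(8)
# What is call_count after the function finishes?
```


go(8) calls go(7) and go(6); each non-base call branches into two more.
Let C(k) = total number of calls made by go(k), including the call to go(k) itself.
Base cases: C(0) = 1, C(1) = 1
Recurrence: C(k) = 1 + C(k-1) + C(k-2)
  C(2) = 1 + C(1) + C(0) = 1 + 1 + 1 = 3
  C(3) = 1 + C(2) + C(1) = 1 + 3 + 1 = 5
  C(4) = 1 + C(3) + C(2) = 1 + 5 + 3 = 9
  C(5) = 1 + C(4) + C(3) = 1 + 9 + 5 = 15
  C(6) = 1 + C(5) + C(4) = 1 + 15 + 9 = 25
  C(7) = 1 + C(6) + C(5) = 1 + 25 + 15 = 41
  C(8) = 1 + C(7) + C(6) = 1 + 41 + 25 = 67
Total calls = C(8) = 67
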